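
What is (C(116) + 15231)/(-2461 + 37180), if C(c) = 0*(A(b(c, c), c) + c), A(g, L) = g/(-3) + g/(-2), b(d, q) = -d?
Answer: 5077/11573 ≈ 0.43869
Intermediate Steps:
A(g, L) = -5*g/6 (A(g, L) = g*(-⅓) + g*(-½) = -g/3 - g/2 = -5*g/6)
C(c) = 0 (C(c) = 0*(-(-5)*c/6 + c) = 0*(5*c/6 + c) = 0*(11*c/6) = 0)
(C(116) + 15231)/(-2461 + 37180) = (0 + 15231)/(-2461 + 37180) = 15231/34719 = 15231*(1/34719) = 5077/11573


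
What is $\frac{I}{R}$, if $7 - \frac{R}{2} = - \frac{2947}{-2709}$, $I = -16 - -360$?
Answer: $\frac{16641}{572} \approx 29.093$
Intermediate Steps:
$I = 344$ ($I = -16 + 360 = 344$)
$R = \frac{4576}{387}$ ($R = 14 - 2 \left(- \frac{2947}{-2709}\right) = 14 - 2 \left(\left(-2947\right) \left(- \frac{1}{2709}\right)\right) = 14 - \frac{842}{387} = \frac{4576}{387} \approx 11.824$)
$\frac{I}{R} = \frac{344}{\frac{4576}{387}} = 344 \cdot \frac{387}{4576} = \frac{16641}{572}$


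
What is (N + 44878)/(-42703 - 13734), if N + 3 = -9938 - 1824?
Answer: -33113/56437 ≈ -0.58673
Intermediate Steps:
N = -11765 (N = -3 + (-9938 - 1824) = -3 - 11762 = -11765)
(N + 44878)/(-42703 - 13734) = (-11765 + 44878)/(-42703 - 13734) = 33113/(-56437) = 33113*(-1/56437) = -33113/56437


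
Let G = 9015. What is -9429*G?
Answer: -85002435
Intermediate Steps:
-9429*G = -9429/(1/9015) = -9429/1/9015 = -9429*9015 = -85002435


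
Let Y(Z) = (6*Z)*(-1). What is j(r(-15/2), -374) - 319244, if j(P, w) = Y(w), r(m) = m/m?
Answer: -317000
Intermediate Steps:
Y(Z) = -6*Z
r(m) = 1
j(P, w) = -6*w
j(r(-15/2), -374) - 319244 = -6*(-374) - 319244 = 2244 - 319244 = -317000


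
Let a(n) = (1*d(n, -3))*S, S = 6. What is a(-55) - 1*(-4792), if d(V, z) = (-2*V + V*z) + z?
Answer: 6424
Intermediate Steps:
d(V, z) = z - 2*V + V*z
a(n) = -18 - 30*n (a(n) = (1*(-3 - 2*n + n*(-3)))*6 = (1*(-3 - 2*n - 3*n))*6 = (1*(-3 - 5*n))*6 = (-3 - 5*n)*6 = -18 - 30*n)
a(-55) - 1*(-4792) = (-18 - 30*(-55)) - 1*(-4792) = (-18 + 1650) + 4792 = 1632 + 4792 = 6424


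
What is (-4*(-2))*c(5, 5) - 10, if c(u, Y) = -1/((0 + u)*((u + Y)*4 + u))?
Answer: -2258/225 ≈ -10.036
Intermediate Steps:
c(u, Y) = -1/(u*(4*Y + 5*u)) (c(u, Y) = -1/(u*((Y + u)*4 + u)) = -1/(u*((4*Y + 4*u) + u)) = -1/(u*(4*Y + 5*u)))
(-4*(-2))*c(5, 5) - 10 = (-4*(-2))*(-1/(5*(4*5 + 5*5))) - 10 = 8*(-1*⅕/(20 + 25)) - 10 = 8*(-1*⅕/45) - 10 = 8*(-1*⅕*1/45) - 10 = 8*(-1/225) - 10 = -8/225 - 10 = -2258/225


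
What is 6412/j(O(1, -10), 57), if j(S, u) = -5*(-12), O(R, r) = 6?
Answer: 1603/15 ≈ 106.87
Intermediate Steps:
j(S, u) = 60
6412/j(O(1, -10), 57) = 6412/60 = 6412*(1/60) = 1603/15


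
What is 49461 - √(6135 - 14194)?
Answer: 49461 - I*√8059 ≈ 49461.0 - 89.772*I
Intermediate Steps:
49461 - √(6135 - 14194) = 49461 - √(-8059) = 49461 - I*√8059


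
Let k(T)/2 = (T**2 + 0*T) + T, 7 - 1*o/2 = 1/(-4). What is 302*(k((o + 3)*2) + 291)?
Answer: 848922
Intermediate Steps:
o = 29/2 (o = 14 - 2/(-4) = 14 - 2*(-1/4) = 14 + 1/2 = 29/2 ≈ 14.500)
k(T) = 2*T + 2*T**2 (k(T) = 2*((T**2 + 0*T) + T) = 2*((T**2 + 0) + T) = 2*(T**2 + T) = 2*(T + T**2) = 2*T + 2*T**2)
302*(k((o + 3)*2) + 291) = 302*(2*((29/2 + 3)*2)*(1 + (29/2 + 3)*2) + 291) = 302*(2*((35/2)*2)*(1 + (35/2)*2) + 291) = 302*(2*35*(1 + 35) + 291) = 302*(2*35*36 + 291) = 302*(2520 + 291) = 302*2811 = 848922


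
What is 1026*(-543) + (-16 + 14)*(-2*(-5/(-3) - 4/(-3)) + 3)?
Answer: -557112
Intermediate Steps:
1026*(-543) + (-16 + 14)*(-2*(-5/(-3) - 4/(-3)) + 3) = -557118 - 2*(-2*(-5*(-⅓) - 4*(-⅓)) + 3) = -557118 - 2*(-2*(5/3 + 4/3) + 3) = -557118 - 2*(-2*3 + 3) = -557118 - 2*(-6 + 3) = -557118 - 2*(-3) = -557118 + 6 = -557112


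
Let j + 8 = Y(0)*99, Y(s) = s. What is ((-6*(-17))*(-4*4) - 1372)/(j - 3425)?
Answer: 3004/3433 ≈ 0.87504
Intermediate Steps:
j = -8 (j = -8 + 0*99 = -8 + 0 = -8)
((-6*(-17))*(-4*4) - 1372)/(j - 3425) = ((-6*(-17))*(-4*4) - 1372)/(-8 - 3425) = (102*(-16) - 1372)/(-3433) = (-1632 - 1372)*(-1/3433) = -3004*(-1/3433) = 3004/3433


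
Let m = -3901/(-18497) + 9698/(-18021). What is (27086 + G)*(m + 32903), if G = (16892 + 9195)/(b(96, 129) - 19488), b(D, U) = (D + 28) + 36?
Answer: 2870724495605699741873/3221343999168 ≈ 8.9116e+8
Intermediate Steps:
b(D, U) = 64 + D (b(D, U) = (28 + D) + 36 = 64 + D)
m = -109083985/333334437 (m = -3901*(-1/18497) + 9698*(-1/18021) = 3901/18497 - 9698/18021 = -109083985/333334437 ≈ -0.32725)
G = -26087/19328 (G = (16892 + 9195)/((64 + 96) - 19488) = 26087/(160 - 19488) = 26087/(-19328) = 26087*(-1/19328) = -26087/19328 ≈ -1.3497)
(27086 + G)*(m + 32903) = (27086 - 26087/19328)*(-109083985/333334437 + 32903) = (523492121/19328)*(10967593896626/333334437) = 2870724495605699741873/3221343999168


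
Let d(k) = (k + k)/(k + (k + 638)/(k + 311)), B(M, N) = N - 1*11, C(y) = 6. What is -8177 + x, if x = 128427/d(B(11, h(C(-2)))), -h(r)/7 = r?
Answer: 485785469/9116 ≈ 53289.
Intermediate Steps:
h(r) = -7*r
B(M, N) = -11 + N (B(M, N) = N - 11 = -11 + N)
d(k) = 2*k/(k + (638 + k)/(311 + k)) (d(k) = (2*k)/(k + (638 + k)/(311 + k)) = 2*k/(k + (638 + k)/(311 + k)))
x = 560327001/9116 (x = 128427/((2*(-11 - 7*6)*(311 + (-11 - 7*6))/(638 + (-11 - 7*6)² + 312*(-11 - 7*6)))) = 128427/((2*(-11 - 42)*(311 + (-11 - 42))/(638 + (-11 - 42)² + 312*(-11 - 42)))) = 128427/((2*(-53)*(311 - 53)/(638 + (-53)² + 312*(-53)))) = 128427/((2*(-53)*258/(638 + 2809 - 16536))) = 128427/((2*(-53)*258/(-13089))) = 128427/((2*(-53)*(-1/13089)*258)) = 128427/(9116/4363) = 128427*(4363/9116) = 560327001/9116 ≈ 61466.)
-8177 + x = -8177 + 560327001/9116 = 485785469/9116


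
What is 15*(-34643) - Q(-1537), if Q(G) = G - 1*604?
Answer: -517504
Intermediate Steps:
Q(G) = -604 + G (Q(G) = G - 604 = -604 + G)
15*(-34643) - Q(-1537) = 15*(-34643) - (-604 - 1537) = -519645 - 1*(-2141) = -519645 + 2141 = -517504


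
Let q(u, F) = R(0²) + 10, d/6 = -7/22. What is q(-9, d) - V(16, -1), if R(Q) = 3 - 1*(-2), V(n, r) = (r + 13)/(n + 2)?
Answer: 43/3 ≈ 14.333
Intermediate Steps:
V(n, r) = (13 + r)/(2 + n)
d = -21/11 (d = 6*(-7/22) = -21/11 ≈ -1.9091)
R(Q) = 5 (R(Q) = 3 + 2 = 5)
q(u, F) = 15 (q(u, F) = 5 + 10 = 15)
q(-9, d) - V(16, -1) = 15 - (13 - 1)/(2 + 16) = 15 - 12/18 = 15 - 1*⅔ = 15 - ⅔ = 43/3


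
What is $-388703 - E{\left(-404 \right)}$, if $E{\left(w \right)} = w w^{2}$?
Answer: $65550561$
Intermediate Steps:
$E{\left(w \right)} = w^{3}$
$-388703 - E{\left(-404 \right)} = -388703 - \left(-404\right)^{3} = -388703 - -65939264 = -388703 + 65939264 = 65550561$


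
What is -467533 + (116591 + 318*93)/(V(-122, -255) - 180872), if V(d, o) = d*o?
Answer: -70018823311/149762 ≈ -4.6753e+5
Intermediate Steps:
-467533 + (116591 + 318*93)/(V(-122, -255) - 180872) = -467533 + (116591 + 318*93)/(-122*(-255) - 180872) = -467533 + (116591 + 29574)/(31110 - 180872) = -467533 + 146165/(-149762) = -467533 + 146165*(-1/149762) = -467533 - 146165/149762 = -70018823311/149762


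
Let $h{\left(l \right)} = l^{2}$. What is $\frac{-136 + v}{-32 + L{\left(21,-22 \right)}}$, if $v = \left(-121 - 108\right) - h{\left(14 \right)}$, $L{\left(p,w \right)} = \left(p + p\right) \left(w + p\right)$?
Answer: $\frac{561}{74} \approx 7.5811$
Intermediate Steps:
$L{\left(p,w \right)} = 2 p \left(p + w\right)$
$v = -425$ ($v = \left(-121 - 108\right) - 14^{2} = \left(-121 - 108\right) - 196 = -229 - 196 = -425$)
$\frac{-136 + v}{-32 + L{\left(21,-22 \right)}} = \frac{-136 - 425}{-32 + 2 \cdot 21 \left(21 - 22\right)} = - \frac{561}{-32 + 2 \cdot 21 \left(-1\right)} = - \frac{561}{-32 - 42} = - \frac{561}{-74} = \left(-561\right) \left(- \frac{1}{74}\right) = \frac{561}{74}$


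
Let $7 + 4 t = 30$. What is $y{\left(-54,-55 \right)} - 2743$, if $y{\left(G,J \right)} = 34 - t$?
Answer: $- \frac{10859}{4} \approx -2714.8$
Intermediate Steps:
$t = \frac{23}{4}$ ($t = - \frac{7}{4} + \frac{1}{4} \cdot 30 = - \frac{7}{4} + \frac{15}{2} = \frac{23}{4} \approx 5.75$)
$y{\left(G,J \right)} = \frac{113}{4}$ ($y{\left(G,J \right)} = 34 - \frac{23}{4} = \frac{113}{4}$)
$y{\left(-54,-55 \right)} - 2743 = \frac{113}{4} - 2743 = - \frac{10859}{4}$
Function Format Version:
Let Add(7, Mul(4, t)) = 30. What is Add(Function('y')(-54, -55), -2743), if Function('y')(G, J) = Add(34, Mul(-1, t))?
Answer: Rational(-10859, 4) ≈ -2714.8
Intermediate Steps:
t = Rational(23, 4) (t = Add(Rational(-7, 4), Mul(Rational(1, 4), 30)) = Add(Rational(-7, 4), Rational(15, 2)) = Rational(23, 4) ≈ 5.7500)
Function('y')(G, J) = Rational(113, 4) (Function('y')(G, J) = Add(34, Mul(-1, Rational(23, 4))) = Add(34, Rational(-23, 4)) = Rational(113, 4))
Add(Function('y')(-54, -55), -2743) = Add(Rational(113, 4), -2743) = Rational(-10859, 4)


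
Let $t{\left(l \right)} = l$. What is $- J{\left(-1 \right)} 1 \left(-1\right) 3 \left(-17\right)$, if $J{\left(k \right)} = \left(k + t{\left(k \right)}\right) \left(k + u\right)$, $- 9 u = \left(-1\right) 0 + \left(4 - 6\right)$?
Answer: $- \frac{238}{3} \approx -79.333$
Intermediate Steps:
$u = \frac{2}{9}$ ($u = - \frac{\left(-1\right) 0 + \left(4 - 6\right)}{9} = - \frac{0 + \left(4 - 6\right)}{9} = - \frac{0 - 2}{9} = \left(- \frac{1}{9}\right) \left(-2\right) = \frac{2}{9} \approx 0.22222$)
$J{\left(k \right)} = 2 k \left(\frac{2}{9} + k\right)$ ($J{\left(k \right)} = \left(k + k\right) \left(k + \frac{2}{9}\right) = 2 k \left(\frac{2}{9} + k\right)$)
$- J{\left(-1 \right)} 1 \left(-1\right) 3 \left(-17\right) = - \frac{2 \left(-1\right) \left(2 + 9 \left(-1\right)\right)}{9} \cdot 1 \left(-1\right) 3 \left(-17\right) = - \frac{2 \left(-1\right) \left(2 - 9\right)}{9} \left(\left(-1\right) 3\right) \left(-17\right) = - \frac{2 \left(-1\right) \left(-7\right)}{9} \left(-3\right) \left(-17\right) = \left(-1\right) \frac{14}{9} \left(-3\right) \left(-17\right) = \left(- \frac{14}{9}\right) \left(-3\right) \left(-17\right) = \frac{14}{3} \left(-17\right) = - \frac{238}{3}$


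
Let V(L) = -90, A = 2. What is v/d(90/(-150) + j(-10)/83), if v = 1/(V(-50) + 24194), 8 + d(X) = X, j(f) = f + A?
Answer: -415/86991336 ≈ -4.7706e-6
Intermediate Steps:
j(f) = 2 + f (j(f) = f + 2 = 2 + f)
d(X) = -8 + X
v = 1/24104 (v = 1/(-90 + 24194) = 1/24104 ≈ 4.1487e-5)
v/d(90/(-150) + j(-10)/83) = 1/(24104*(-8 + (90/(-150) + (2 - 10)/83))) = 1/(24104*(-8 + (90*(-1/150) - 8*1/83))) = 1/(24104*(-8 + (-⅗ - 8/83))) = 1/(24104*(-8 - 289/415)) = 1/(24104*(-3609/415)) = (1/24104)*(-415/3609) = -415/86991336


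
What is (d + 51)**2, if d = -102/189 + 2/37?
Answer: 13864827001/5433561 ≈ 2551.7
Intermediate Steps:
d = -1132/2331 (d = -102*1/189 + 2*(1/37) = -34/63 + 2/37 = -1132/2331 ≈ -0.48563)
(d + 51)**2 = (-1132/2331 + 51)**2 = (117749/2331)**2 = 13864827001/5433561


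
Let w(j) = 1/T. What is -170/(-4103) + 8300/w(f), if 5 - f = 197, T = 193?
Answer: 6572595870/4103 ≈ 1.6019e+6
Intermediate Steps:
f = -192 (f = 5 - 1*197 = 5 - 197 = -192)
w(j) = 1/193
-170/(-4103) + 8300/w(f) = -170/(-4103) + 8300/(1/193) = -170*(-1/4103) + 8300*193 = 170/4103 + 1601900 = 6572595870/4103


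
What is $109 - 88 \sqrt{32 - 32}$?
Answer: $109$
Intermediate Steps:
$109 - 88 \sqrt{32 - 32} = 109 - 88 \sqrt{0} = 109 - 0 = 109 + 0 = 109$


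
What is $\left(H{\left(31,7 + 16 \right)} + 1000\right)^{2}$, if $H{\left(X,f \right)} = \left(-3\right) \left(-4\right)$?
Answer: $1024144$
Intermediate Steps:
$H{\left(X,f \right)} = 12$
$\left(H{\left(31,7 + 16 \right)} + 1000\right)^{2} = \left(12 + 1000\right)^{2} = 1012^{2} = 1024144$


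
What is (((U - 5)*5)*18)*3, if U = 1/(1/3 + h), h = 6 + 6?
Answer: -49140/37 ≈ -1328.1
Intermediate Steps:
h = 12
U = 3/37 (U = 1/(1/3 + 12) = 1/(⅓ + 12) = 1/(37/3) = 3/37 ≈ 0.081081)
(((U - 5)*5)*18)*3 = (((3/37 - 5)*5)*18)*3 = (-182/37*5*18)*3 = -910/37*18*3 = -16380/37*3 = -49140/37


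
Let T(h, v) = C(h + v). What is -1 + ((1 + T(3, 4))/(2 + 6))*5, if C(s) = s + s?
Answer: 67/8 ≈ 8.3750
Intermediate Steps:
C(s) = 2*s
T(h, v) = 2*h + 2*v (T(h, v) = 2*(h + v) = 2*h + 2*v)
-1 + ((1 + T(3, 4))/(2 + 6))*5 = -1 + ((1 + (2*3 + 2*4))/(2 + 6))*5 = -1 + ((1 + (6 + 8))/8)*5 = -1 + ((1 + 14)*(1/8))*5 = -1 + (15*(1/8))*5 = -1 + (15/8)*5 = -1 + 75/8 = 67/8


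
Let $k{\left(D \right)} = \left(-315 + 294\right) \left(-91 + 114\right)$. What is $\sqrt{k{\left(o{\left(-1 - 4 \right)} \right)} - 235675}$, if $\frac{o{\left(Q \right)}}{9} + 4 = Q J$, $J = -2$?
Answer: $i \sqrt{236158} \approx 485.96 i$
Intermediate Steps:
$o{\left(Q \right)} = -36 - 18 Q$ ($o{\left(Q \right)} = -36 + 9 Q \left(-2\right) = -36 + 9 \left(- 2 Q\right) = -36 - 18 Q$)
$k{\left(D \right)} = -483$ ($k{\left(D \right)} = \left(-21\right) 23 = -483$)
$\sqrt{k{\left(o{\left(-1 - 4 \right)} \right)} - 235675} = \sqrt{-483 - 235675} = \sqrt{-236158} = i \sqrt{236158}$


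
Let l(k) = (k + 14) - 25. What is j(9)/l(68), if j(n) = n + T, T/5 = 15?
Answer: 28/19 ≈ 1.4737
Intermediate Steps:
T = 75 (T = 5*15 = 75)
l(k) = -11 + k (l(k) = (14 + k) - 25 = -11 + k)
j(n) = 75 + n (j(n) = n + 75 = 75 + n)
j(9)/l(68) = (75 + 9)/(-11 + 68) = 84/57 = (1/57)*84 = 28/19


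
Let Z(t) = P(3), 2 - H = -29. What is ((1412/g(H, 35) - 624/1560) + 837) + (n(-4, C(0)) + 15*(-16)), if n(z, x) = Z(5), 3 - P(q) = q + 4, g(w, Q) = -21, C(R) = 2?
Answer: 55163/105 ≈ 525.36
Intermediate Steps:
H = 31 (H = 2 - 1*(-29) = 2 + 29 = 31)
P(q) = -1 - q (P(q) = 3 - (q + 4) = 3 - (4 + q) = 3 + (-4 - q) = -1 - q)
Z(t) = -4 (Z(t) = -1 - 1*3 = -1 - 3 = -4)
n(z, x) = -4
((1412/g(H, 35) - 624/1560) + 837) + (n(-4, C(0)) + 15*(-16)) = ((1412/(-21) - 624/1560) + 837) + (-4 + 15*(-16)) = ((1412*(-1/21) - 624*1/1560) + 837) + (-4 - 240) = ((-1412/21 - 2/5) + 837) - 244 = (-7102/105 + 837) - 244 = 80783/105 - 244 = 55163/105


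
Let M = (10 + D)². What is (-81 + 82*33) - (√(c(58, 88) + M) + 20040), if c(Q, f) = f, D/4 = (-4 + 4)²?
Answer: -17415 - 2*√47 ≈ -17429.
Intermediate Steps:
D = 0 (D = 4*(-4 + 4)² = 4*0² = 4*0 = 0)
M = 100 (M = (10 + 0)² = 10² = 100)
(-81 + 82*33) - (√(c(58, 88) + M) + 20040) = (-81 + 82*33) - (√(88 + 100) + 20040) = (-81 + 2706) - (√188 + 20040) = 2625 - (2*√47 + 20040) = 2625 - (20040 + 2*√47) = 2625 + (-20040 - 2*√47) = -17415 - 2*√47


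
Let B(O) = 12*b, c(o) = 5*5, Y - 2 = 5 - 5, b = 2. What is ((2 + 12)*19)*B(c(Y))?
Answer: 6384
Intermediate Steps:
Y = 2 (Y = 2 + (5 - 5) = 2 + 0 = 2)
c(o) = 25
B(O) = 24 (B(O) = 12*2 = 24)
((2 + 12)*19)*B(c(Y)) = ((2 + 12)*19)*24 = (14*19)*24 = 266*24 = 6384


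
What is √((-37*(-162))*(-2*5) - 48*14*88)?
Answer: 2*I*√29769 ≈ 345.07*I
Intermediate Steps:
√((-37*(-162))*(-2*5) - 48*14*88) = √(5994*(-10) - 672*88) = √(-59940 - 59136) = √(-119076) = 2*I*√29769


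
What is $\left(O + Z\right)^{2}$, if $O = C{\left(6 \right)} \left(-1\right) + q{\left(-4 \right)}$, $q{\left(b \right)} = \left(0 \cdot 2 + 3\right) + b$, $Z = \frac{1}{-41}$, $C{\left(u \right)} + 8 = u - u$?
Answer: $\frac{81796}{1681} \approx 48.659$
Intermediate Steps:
$C{\left(u \right)} = -8$ ($C{\left(u \right)} = -8 + \left(u - u\right) = -8 + 0 = -8$)
$Z = - \frac{1}{41} \approx -0.02439$
$q{\left(b \right)} = 3 + b$ ($q{\left(b \right)} = \left(0 + 3\right) + b = 3 + b$)
$O = 7$ ($O = \left(-8\right) \left(-1\right) + \left(3 - 4\right) = 8 - 1 = 7$)
$\left(O + Z\right)^{2} = \left(7 - \frac{1}{41}\right)^{2} = \left(\frac{286}{41}\right)^{2} = \frac{81796}{1681}$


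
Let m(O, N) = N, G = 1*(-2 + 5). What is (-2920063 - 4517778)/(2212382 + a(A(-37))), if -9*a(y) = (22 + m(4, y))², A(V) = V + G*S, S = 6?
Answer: -7437841/2212381 ≈ -3.3619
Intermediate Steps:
G = 3 (G = 1*3 = 3)
A(V) = 18 + V (A(V) = V + 3*6 = V + 18 = 18 + V)
a(y) = -(22 + y)²/9
(-2920063 - 4517778)/(2212382 + a(A(-37))) = (-2920063 - 4517778)/(2212382 - (22 + (18 - 37))²/9) = -7437841/(2212382 - (22 - 19)²/9) = -7437841/(2212382 - ⅑*3²) = -7437841/(2212382 - ⅑*9) = -7437841/(2212382 - 1) = -7437841/2212381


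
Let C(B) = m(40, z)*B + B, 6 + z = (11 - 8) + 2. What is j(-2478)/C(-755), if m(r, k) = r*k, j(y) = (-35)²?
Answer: 245/5889 ≈ 0.041603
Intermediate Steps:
j(y) = 1225
z = -1 (z = -6 + ((11 - 8) + 2) = -6 + (3 + 2) = -6 + 5 = -1)
m(r, k) = k*r
C(B) = -39*B (C(B) = (-1*40)*B + B = -40*B + B = -39*B)
j(-2478)/C(-755) = 1225/((-39*(-755))) = 1225/29445 = 1225*(1/29445) = 245/5889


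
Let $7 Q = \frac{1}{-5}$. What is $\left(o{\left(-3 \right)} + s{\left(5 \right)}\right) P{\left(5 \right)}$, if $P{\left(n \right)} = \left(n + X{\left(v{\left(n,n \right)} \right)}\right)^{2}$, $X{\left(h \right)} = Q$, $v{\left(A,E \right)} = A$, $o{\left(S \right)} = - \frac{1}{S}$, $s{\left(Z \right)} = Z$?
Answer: $\frac{161472}{1225} \approx 131.81$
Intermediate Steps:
$Q = - \frac{1}{35}$ ($Q = \frac{1}{7 \left(-5\right)} = \frac{1}{7} \left(- \frac{1}{5}\right) = - \frac{1}{35} \approx -0.028571$)
$X{\left(h \right)} = - \frac{1}{35}$
$P{\left(n \right)} = \left(- \frac{1}{35} + n\right)^{2}$ ($P{\left(n \right)} = \left(n - \frac{1}{35}\right)^{2} = \left(- \frac{1}{35} + n\right)^{2}$)
$\left(o{\left(-3 \right)} + s{\left(5 \right)}\right) P{\left(5 \right)} = \left(- \frac{1}{-3} + 5\right) \frac{\left(-1 + 35 \cdot 5\right)^{2}}{1225} = \left(\left(-1\right) \left(- \frac{1}{3}\right) + 5\right) \frac{\left(-1 + 175\right)^{2}}{1225} = \left(\frac{1}{3} + 5\right) \frac{174^{2}}{1225} = \frac{16 \cdot \frac{1}{1225} \cdot 30276}{3} = \frac{16}{3} \cdot \frac{30276}{1225} = \frac{161472}{1225}$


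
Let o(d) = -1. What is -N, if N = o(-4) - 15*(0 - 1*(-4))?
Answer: 61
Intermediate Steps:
N = -61 (N = -1 - 15*(0 - 1*(-4)) = -1 - 15*(0 + 4) = -1 - 15*4 = -1 - 60 = -61)
-N = -1*(-61) = 61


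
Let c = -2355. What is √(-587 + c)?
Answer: I*√2942 ≈ 54.24*I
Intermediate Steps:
√(-587 + c) = √(-587 - 2355) = √(-2942) = I*√2942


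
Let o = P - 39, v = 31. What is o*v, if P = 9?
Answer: -930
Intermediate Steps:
o = -30 (o = 9 - 39 = -30)
o*v = -30*31 = -930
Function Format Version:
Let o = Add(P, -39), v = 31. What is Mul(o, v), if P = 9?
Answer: -930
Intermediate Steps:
o = -30 (o = Add(9, -39) = -30)
Mul(o, v) = Mul(-30, 31) = -930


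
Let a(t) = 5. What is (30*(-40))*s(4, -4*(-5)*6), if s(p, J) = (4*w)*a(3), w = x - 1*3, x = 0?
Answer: 72000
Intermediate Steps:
w = -3 (w = 0 - 1*3 = 0 - 3 = -3)
s(p, J) = -60 (s(p, J) = (4*(-3))*5 = -12*5 = -60)
(30*(-40))*s(4, -4*(-5)*6) = (30*(-40))*(-60) = -1200*(-60) = 72000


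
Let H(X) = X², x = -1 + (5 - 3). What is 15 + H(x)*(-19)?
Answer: -4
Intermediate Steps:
x = 1 (x = -1 + 2 = 1)
15 + H(x)*(-19) = 15 + 1²*(-19) = 15 + 1*(-19) = 15 - 19 = -4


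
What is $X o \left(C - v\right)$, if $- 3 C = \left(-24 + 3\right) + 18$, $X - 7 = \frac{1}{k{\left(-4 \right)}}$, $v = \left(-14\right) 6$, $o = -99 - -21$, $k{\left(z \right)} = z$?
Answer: $- \frac{89505}{2} \approx -44753.0$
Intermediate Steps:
$o = -78$ ($o = -99 + 21 = -78$)
$v = -84$
$X = \frac{27}{4}$ ($X = 7 + \frac{1}{-4} = 7 - \frac{1}{4} = \frac{27}{4} \approx 6.75$)
$C = 1$ ($C = - \frac{\left(-24 + 3\right) + 18}{3} = - \frac{-21 + 18}{3} = \left(- \frac{1}{3}\right) \left(-3\right) = 1$)
$X o \left(C - v\right) = \frac{27}{4} \left(-78\right) \left(1 - -84\right) = - \frac{1053 \left(1 + 84\right)}{2} = \left(- \frac{1053}{2}\right) 85 = - \frac{89505}{2}$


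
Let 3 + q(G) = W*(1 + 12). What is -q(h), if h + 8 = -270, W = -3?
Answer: 42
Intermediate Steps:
h = -278 (h = -8 - 270 = -278)
q(G) = -42 (q(G) = -3 - 3*(1 + 12) = -3 - 3*13 = -3 - 39 = -42)
-q(h) = -1*(-42) = 42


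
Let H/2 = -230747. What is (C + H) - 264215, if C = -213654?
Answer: -939363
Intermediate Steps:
H = -461494 (H = 2*(-230747) = -461494)
(C + H) - 264215 = (-213654 - 461494) - 264215 = -675148 - 264215 = -939363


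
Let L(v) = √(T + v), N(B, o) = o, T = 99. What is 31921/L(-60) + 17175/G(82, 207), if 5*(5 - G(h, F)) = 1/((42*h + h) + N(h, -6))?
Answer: 100760000/29333 + 31921*√39/39 ≈ 8546.5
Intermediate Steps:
G(h, F) = 5 - 1/(5*(-6 + 43*h)) (G(h, F) = 5 - 1/(5*((42*h + h) - 6)) = 5 - 1/(5*(43*h - 6)) = 5 - 1/(5*(-6 + 43*h)))
L(v) = √(99 + v)
31921/L(-60) + 17175/G(82, 207) = 31921/(√(99 - 60)) + 17175/(((-151 + 1075*82)/(5*(-6 + 43*82)))) = 31921/(√39) + 17175/(((-151 + 88150)/(5*(-6 + 3526)))) = 31921*(√39/39) + 17175/(((⅕)*87999/3520)) = 31921*√39/39 + 17175/(((⅕)*(1/3520)*87999)) = 31921*√39/39 + 17175/(87999/17600) = 31921*√39/39 + 17175*(17600/87999) = 31921*√39/39 + 100760000/29333 = 100760000/29333 + 31921*√39/39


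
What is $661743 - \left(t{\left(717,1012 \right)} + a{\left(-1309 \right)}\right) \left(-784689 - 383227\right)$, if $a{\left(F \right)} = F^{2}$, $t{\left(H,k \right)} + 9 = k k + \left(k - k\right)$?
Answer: $3197306189999$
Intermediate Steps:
$t{\left(H,k \right)} = -9 + k^{2}$ ($t{\left(H,k \right)} = -9 + \left(k k + \left(k - k\right)\right) = -9 + \left(k^{2} + 0\right) = -9 + k^{2}$)
$661743 - \left(t{\left(717,1012 \right)} + a{\left(-1309 \right)}\right) \left(-784689 - 383227\right) = 661743 - \left(\left(-9 + 1012^{2}\right) + \left(-1309\right)^{2}\right) \left(-784689 - 383227\right) = 661743 - \left(\left(-9 + 1024144\right) + 1713481\right) \left(-1167916\right) = 661743 - \left(1024135 + 1713481\right) \left(-1167916\right) = 661743 - 2737616 \left(-1167916\right) = 661743 - -3197305528256 = 661743 + 3197305528256 = 3197306189999$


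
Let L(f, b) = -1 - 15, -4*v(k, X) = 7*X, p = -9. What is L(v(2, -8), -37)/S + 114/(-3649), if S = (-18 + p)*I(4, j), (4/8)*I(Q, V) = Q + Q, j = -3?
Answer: 571/98523 ≈ 0.0057956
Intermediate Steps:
v(k, X) = -7*X/4
I(Q, V) = 4*Q (I(Q, V) = 2*(Q + Q) = 2*(2*Q) = 4*Q)
S = -432 (S = (-18 - 9)*(4*4) = -27*16 = -432)
L(f, b) = -16
L(v(2, -8), -37)/S + 114/(-3649) = -16/(-432) + 114/(-3649) = -16*(-1/432) + 114*(-1/3649) = 1/27 - 114/3649 = 571/98523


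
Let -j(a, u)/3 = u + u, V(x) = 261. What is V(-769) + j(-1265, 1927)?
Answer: -11301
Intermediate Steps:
j(a, u) = -6*u (j(a, u) = -3*(u + u) = -6*u)
V(-769) + j(-1265, 1927) = 261 - 6*1927 = 261 - 11562 = -11301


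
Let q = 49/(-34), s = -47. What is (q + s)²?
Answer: 2712609/1156 ≈ 2346.5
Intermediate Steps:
q = -49/34 (q = 49*(-1/34) = -49/34 ≈ -1.4412)
(q + s)² = (-49/34 - 47)² = (-1647/34)² = 2712609/1156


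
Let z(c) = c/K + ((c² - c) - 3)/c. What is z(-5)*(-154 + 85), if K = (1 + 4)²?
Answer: 1932/5 ≈ 386.40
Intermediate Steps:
K = 25 (K = 5² = 25)
z(c) = c/25 + (-3 + c² - c)/c (z(c) = c/25 + ((c² - c) - 3)/c = c*(1/25) + (-3 + c² - c)/c = c/25 + (-3 + c² - c)/c)
z(-5)*(-154 + 85) = (-1 - 3/(-5) + (26/25)*(-5))*(-154 + 85) = (-1 - 3*(-⅕) - 26/5)*(-69) = (-1 + ⅗ - 26/5)*(-69) = -28/5*(-69) = 1932/5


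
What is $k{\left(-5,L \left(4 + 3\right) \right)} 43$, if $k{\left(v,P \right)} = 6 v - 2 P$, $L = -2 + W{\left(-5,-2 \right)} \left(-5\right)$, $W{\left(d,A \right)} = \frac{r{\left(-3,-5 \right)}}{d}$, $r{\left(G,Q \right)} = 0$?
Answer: $-86$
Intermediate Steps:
$W{\left(d,A \right)} = 0$ ($W{\left(d,A \right)} = \frac{0}{d} = 0$)
$L = -2$ ($L = -2 + 0 \left(-5\right) = -2 + 0 = -2$)
$k{\left(v,P \right)} = - 2 P + 6 v$
$k{\left(-5,L \left(4 + 3\right) \right)} 43 = \left(- 2 \left(- 2 \left(4 + 3\right)\right) + 6 \left(-5\right)\right) 43 = \left(- 2 \left(\left(-2\right) 7\right) - 30\right) 43 = \left(\left(-2\right) \left(-14\right) - 30\right) 43 = \left(28 - 30\right) 43 = \left(-2\right) 43 = -86$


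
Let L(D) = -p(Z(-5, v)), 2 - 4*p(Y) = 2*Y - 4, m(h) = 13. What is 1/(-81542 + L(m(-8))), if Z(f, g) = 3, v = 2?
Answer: -1/81542 ≈ -1.2264e-5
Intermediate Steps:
p(Y) = 3/2 - Y/2 (p(Y) = 1/2 - (2*Y - 4)/4 = 1/2 - (-4 + 2*Y)/4 = 1/2 + (1 - Y/2) = 3/2 - Y/2)
L(D) = 0 (L(D) = -(3/2 - 1/2*3) = -(3/2 - 3/2) = -1*0 = 0)
1/(-81542 + L(m(-8))) = 1/(-81542 + 0) = 1/(-81542) = -1/81542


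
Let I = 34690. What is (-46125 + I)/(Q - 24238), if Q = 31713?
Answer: -2287/1495 ≈ -1.5298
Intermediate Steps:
(-46125 + I)/(Q - 24238) = (-46125 + 34690)/(31713 - 24238) = -11435/7475 = -11435*1/7475 = -2287/1495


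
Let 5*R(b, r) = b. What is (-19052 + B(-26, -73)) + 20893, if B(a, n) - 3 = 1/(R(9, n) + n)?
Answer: 656459/356 ≈ 1844.0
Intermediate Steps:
R(b, r) = b/5
B(a, n) = 3 + 1/(9/5 + n) (B(a, n) = 3 + 1/((1/5)*9 + n) = 3 + 1/(9/5 + n))
(-19052 + B(-26, -73)) + 20893 = (-19052 + (32 + 15*(-73))/(9 + 5*(-73))) + 20893 = (-19052 + (32 - 1095)/(9 - 365)) + 20893 = (-19052 - 1063/(-356)) + 20893 = (-19052 - 1/356*(-1063)) + 20893 = (-19052 + 1063/356) + 20893 = -6781449/356 + 20893 = 656459/356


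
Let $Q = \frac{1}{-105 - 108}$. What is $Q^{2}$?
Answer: $\frac{1}{45369} \approx 2.2041 \cdot 10^{-5}$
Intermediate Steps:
$Q = - \frac{1}{213}$ ($Q = \frac{1}{-105 - 108} = \frac{1}{-213} = - \frac{1}{213} \approx -0.0046948$)
$Q^{2} = \left(- \frac{1}{213}\right)^{2} = \frac{1}{45369}$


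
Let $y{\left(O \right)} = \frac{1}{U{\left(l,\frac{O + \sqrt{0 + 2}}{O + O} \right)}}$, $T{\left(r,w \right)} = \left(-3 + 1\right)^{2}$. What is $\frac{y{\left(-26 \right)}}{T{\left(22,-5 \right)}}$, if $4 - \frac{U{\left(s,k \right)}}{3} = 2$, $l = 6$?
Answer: $\frac{1}{24} \approx 0.041667$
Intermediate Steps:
$T{\left(r,w \right)} = 4$ ($T{\left(r,w \right)} = \left(-2\right)^{2} = 4$)
$U{\left(s,k \right)} = 6$ ($U{\left(s,k \right)} = 12 - 6 = 6$)
$y{\left(O \right)} = \frac{1}{6}$
$\frac{y{\left(-26 \right)}}{T{\left(22,-5 \right)}} = \frac{1}{6 \cdot 4} = \frac{1}{6} \cdot \frac{1}{4} = \frac{1}{24}$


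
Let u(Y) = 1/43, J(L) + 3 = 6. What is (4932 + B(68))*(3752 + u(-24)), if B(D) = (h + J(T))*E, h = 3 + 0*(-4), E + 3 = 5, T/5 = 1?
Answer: 797650128/43 ≈ 1.8550e+7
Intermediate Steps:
T = 5 (T = 5*1 = 5)
E = 2 (E = -3 + 5 = 2)
J(L) = 3 (J(L) = -3 + 6 = 3)
h = 3 (h = 3 + 0 = 3)
u(Y) = 1/43
B(D) = 12 (B(D) = (3 + 3)*2 = 6*2 = 12)
(4932 + B(68))*(3752 + u(-24)) = (4932 + 12)*(3752 + 1/43) = 4944*(161337/43) = 797650128/43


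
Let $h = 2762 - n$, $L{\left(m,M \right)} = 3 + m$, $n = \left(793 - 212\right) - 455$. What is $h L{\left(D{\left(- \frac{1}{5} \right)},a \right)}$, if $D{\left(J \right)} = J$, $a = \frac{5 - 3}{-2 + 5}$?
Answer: $\frac{36904}{5} \approx 7380.8$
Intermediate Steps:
$a = \frac{2}{3} \approx 0.66667$
$n = 126$ ($n = 581 - 455 = 126$)
$h = 2636$ ($h = 2762 - 126 = 2636$)
$h L{\left(D{\left(- \frac{1}{5} \right)},a \right)} = 2636 \left(3 - \frac{1}{5}\right) = 2636 \cdot \frac{14}{5} = \frac{36904}{5}$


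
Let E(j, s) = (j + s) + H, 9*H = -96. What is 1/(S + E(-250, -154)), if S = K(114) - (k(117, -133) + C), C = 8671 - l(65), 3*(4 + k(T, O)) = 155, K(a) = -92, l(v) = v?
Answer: -3/27481 ≈ -0.00010917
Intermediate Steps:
H = -32/3 (H = (⅑)*(-96) = -32/3 ≈ -10.667)
k(T, O) = 143/3 (k(T, O) = -4 + (⅓)*155 = -4 + 155/3 = 143/3)
C = 8606 (C = 8671 - 1*65 = 8671 - 65 = 8606)
S = -26237/3 (S = -92 - (143/3 + 8606) = -92 - 1*25961/3 = -92 - 25961/3 = -26237/3 ≈ -8745.7)
E(j, s) = -32/3 + j + s (E(j, s) = (j + s) - 32/3 = -32/3 + j + s)
1/(S + E(-250, -154)) = 1/(-26237/3 + (-32/3 - 250 - 154)) = 1/(-26237/3 - 1244/3) = 1/(-27481/3) = -3/27481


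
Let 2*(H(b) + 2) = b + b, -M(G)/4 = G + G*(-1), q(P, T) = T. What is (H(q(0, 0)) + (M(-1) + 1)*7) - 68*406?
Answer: -27603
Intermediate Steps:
M(G) = 0 (M(G) = -4*(G + G*(-1)) = -4*(G - G) = -4*0 = 0)
H(b) = -2 + b (H(b) = -2 + (b + b)/2 = -2 + (2*b)/2 = -2 + b)
(H(q(0, 0)) + (M(-1) + 1)*7) - 68*406 = ((-2 + 0) + (0 + 1)*7) - 68*406 = (-2 + 1*7) - 27608 = (-2 + 7) - 27608 = 5 - 27608 = -27603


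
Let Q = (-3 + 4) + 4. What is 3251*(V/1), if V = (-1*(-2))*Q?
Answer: 32510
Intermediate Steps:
Q = 5 (Q = 1 + 4 = 5)
V = 10 (V = -1*(-2)*5 = 2*5 = 10)
3251*(V/1) = 3251*(10/1) = 3251*(10*1) = 3251*10 = 32510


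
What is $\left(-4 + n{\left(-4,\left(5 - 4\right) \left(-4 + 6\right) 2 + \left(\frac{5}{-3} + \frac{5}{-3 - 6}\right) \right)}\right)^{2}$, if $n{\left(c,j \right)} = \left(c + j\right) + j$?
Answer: $\frac{1600}{81} \approx 19.753$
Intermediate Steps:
$n{\left(c,j \right)} = c + 2 j$
$\left(-4 + n{\left(-4,\left(5 - 4\right) \left(-4 + 6\right) 2 + \left(\frac{5}{-3} + \frac{5}{-3 - 6}\right) \right)}\right)^{2} = \left(-4 - \left(4 - 2 \left(\left(5 - 4\right) \left(-4 + 6\right) 2 + \left(\frac{5}{-3} + \frac{5}{-3 - 6}\right)\right)\right)\right)^{2} = \left(-4 - \left(4 - 2 \left(1 \cdot 2 \cdot 2 + \left(5 \left(- \frac{1}{3}\right) + \frac{5}{-3 - 6}\right)\right)\right)\right)^{2} = \left(-4 - \left(4 - 2 \left(2 \cdot 2 - \left(\frac{5}{3} - \frac{5}{-9}\right)\right)\right)\right)^{2} = \left(-4 - \left(4 - 2 \left(4 + \left(- \frac{5}{3} + 5 \left(- \frac{1}{9}\right)\right)\right)\right)\right)^{2} = \left(-4 - \left(4 - 2 \left(4 - \frac{20}{9}\right)\right)\right)^{2} = \left(-4 + \left(-4 + 2 \cdot \frac{16}{9}\right)\right)^{2} = \left(-4 + \left(-4 + \frac{32}{9}\right)\right)^{2} = \left(-4 - \frac{4}{9}\right)^{2} = \left(- \frac{40}{9}\right)^{2} = \frac{1600}{81}$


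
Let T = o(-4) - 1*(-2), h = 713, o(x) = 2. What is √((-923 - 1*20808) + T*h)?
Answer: I*√18879 ≈ 137.4*I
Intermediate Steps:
T = 4 (T = 2 - 1*(-2) = 2 + 2 = 4)
√((-923 - 1*20808) + T*h) = √((-923 - 1*20808) + 4*713) = √((-923 - 20808) + 2852) = √(-21731 + 2852) = √(-18879) = I*√18879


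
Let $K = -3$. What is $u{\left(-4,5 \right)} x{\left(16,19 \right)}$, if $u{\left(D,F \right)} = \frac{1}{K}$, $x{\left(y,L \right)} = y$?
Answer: $- \frac{16}{3} \approx -5.3333$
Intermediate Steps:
$u{\left(D,F \right)} = - \frac{1}{3}$ ($u{\left(D,F \right)} = \frac{1}{-3} = - \frac{1}{3}$)
$u{\left(-4,5 \right)} x{\left(16,19 \right)} = \left(- \frac{1}{3}\right) 16 = - \frac{16}{3}$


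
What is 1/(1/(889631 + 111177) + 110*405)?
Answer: 1000808/44585996401 ≈ 2.2447e-5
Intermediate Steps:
1/(1/(889631 + 111177) + 110*405) = 1/(1/1000808 + 44550) = 1/(44585996401/1000808) = 1000808/44585996401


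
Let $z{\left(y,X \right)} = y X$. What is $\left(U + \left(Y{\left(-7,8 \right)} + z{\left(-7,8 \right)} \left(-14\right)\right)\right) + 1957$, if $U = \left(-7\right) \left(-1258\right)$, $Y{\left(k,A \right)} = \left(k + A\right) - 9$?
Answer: $11539$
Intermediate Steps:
$Y{\left(k,A \right)} = -9 + A + k$ ($Y{\left(k,A \right)} = \left(A + k\right) - 9 = -9 + A + k$)
$U = 8806$
$z{\left(y,X \right)} = X y$
$\left(U + \left(Y{\left(-7,8 \right)} + z{\left(-7,8 \right)} \left(-14\right)\right)\right) + 1957 = \left(8806 + \left(\left(-9 + 8 - 7\right) + 8 \left(-7\right) \left(-14\right)\right)\right) + 1957 = \left(8806 - -776\right) + 1957 = \left(8806 + \left(-8 + 784\right)\right) + 1957 = \left(8806 + 776\right) + 1957 = 9582 + 1957 = 11539$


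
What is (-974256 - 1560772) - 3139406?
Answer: -5674434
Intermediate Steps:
(-974256 - 1560772) - 3139406 = -2535028 - 3139406 = -5674434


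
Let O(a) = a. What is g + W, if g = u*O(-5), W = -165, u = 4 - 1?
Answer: -180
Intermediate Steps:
u = 3
g = -15 (g = 3*(-5) = -15)
g + W = -15 - 165 = -180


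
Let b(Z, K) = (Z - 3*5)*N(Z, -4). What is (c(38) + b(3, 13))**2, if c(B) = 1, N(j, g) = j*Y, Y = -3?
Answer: 11881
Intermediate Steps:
N(j, g) = -3*j (N(j, g) = j*(-3) = -3*j)
b(Z, K) = -3*Z*(-15 + Z) (b(Z, K) = (Z - 3*5)*(-3*Z) = (Z - 15)*(-3*Z) = (-15 + Z)*(-3*Z) = -3*Z*(-15 + Z))
(c(38) + b(3, 13))**2 = (1 + 3*3*(15 - 1*3))**2 = (1 + 3*3*(15 - 3))**2 = (1 + 3*3*12)**2 = (1 + 108)**2 = 109**2 = 11881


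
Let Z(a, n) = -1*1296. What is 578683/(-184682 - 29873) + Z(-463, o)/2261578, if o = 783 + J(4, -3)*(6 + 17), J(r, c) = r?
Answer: -5409152087/2005094495 ≈ -2.6977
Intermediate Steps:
o = 875 (o = 783 + 4*(6 + 17) = 783 + 4*23 = 783 + 92 = 875)
Z(a, n) = -1296
578683/(-184682 - 29873) + Z(-463, o)/2261578 = 578683/(-184682 - 29873) - 1296/2261578 = 578683/(-214555) - 1296*1/2261578 = 578683*(-1/214555) - 648/1130789 = -578683/214555 - 648/1130789 = -5409152087/2005094495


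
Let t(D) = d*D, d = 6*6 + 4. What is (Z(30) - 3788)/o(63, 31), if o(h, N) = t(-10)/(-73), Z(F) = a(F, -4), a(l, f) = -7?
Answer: -55407/80 ≈ -692.59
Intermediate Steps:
Z(F) = -7
d = 40 (d = 36 + 4 = 40)
t(D) = 40*D
o(h, N) = 400/73 (o(h, N) = (40*(-10))/(-73) = -400*(-1/73) = 400/73)
(Z(30) - 3788)/o(63, 31) = (-7 - 3788)/(400/73) = -3795*73/400 = -55407/80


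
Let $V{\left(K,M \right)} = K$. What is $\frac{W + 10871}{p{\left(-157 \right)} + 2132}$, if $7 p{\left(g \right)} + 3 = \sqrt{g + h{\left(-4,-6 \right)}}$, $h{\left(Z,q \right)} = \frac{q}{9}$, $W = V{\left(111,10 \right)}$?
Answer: $\frac{40012917}{7766386} - \frac{38437 i \sqrt{1419}}{333954598} \approx 5.1521 - 0.0043356 i$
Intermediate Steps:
$W = 111$
$h{\left(Z,q \right)} = \frac{q}{9}$ ($h{\left(Z,q \right)} = q \frac{1}{9} = \frac{q}{9}$)
$p{\left(g \right)} = - \frac{3}{7} + \frac{\sqrt{- \frac{2}{3} + g}}{7}$ ($p{\left(g \right)} = - \frac{3}{7} + \frac{\sqrt{g + \frac{1}{9} \left(-6\right)}}{7} = - \frac{3}{7} + \frac{\sqrt{g - \frac{2}{3}}}{7} = - \frac{3}{7} + \frac{\sqrt{- \frac{2}{3} + g}}{7}$)
$\frac{W + 10871}{p{\left(-157 \right)} + 2132} = \frac{111 + 10871}{\left(- \frac{3}{7} + \frac{\sqrt{-6 + 9 \left(-157\right)}}{21}\right) + 2132} = \frac{10982}{\left(- \frac{3}{7} + \frac{\sqrt{-6 - 1413}}{21}\right) + 2132} = \frac{10982}{\left(- \frac{3}{7} + \frac{\sqrt{-1419}}{21}\right) + 2132} = \frac{10982}{\left(- \frac{3}{7} + \frac{i \sqrt{1419}}{21}\right) + 2132} = \frac{10982}{\frac{14921}{7} + \frac{i \sqrt{1419}}{21}}$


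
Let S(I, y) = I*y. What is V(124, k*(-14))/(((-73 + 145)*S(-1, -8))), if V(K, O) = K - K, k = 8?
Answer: 0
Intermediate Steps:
V(K, O) = 0
V(124, k*(-14))/(((-73 + 145)*S(-1, -8))) = 0/(((-73 + 145)*(-1*(-8)))) = 0/((72*8)) = 0/576 = 0*(1/576) = 0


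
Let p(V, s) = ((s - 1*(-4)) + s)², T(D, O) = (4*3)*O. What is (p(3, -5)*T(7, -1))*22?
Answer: -9504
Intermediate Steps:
T(D, O) = 12*O
p(V, s) = (4 + 2*s)² (p(V, s) = ((s + 4) + s)² = ((4 + s) + s)² = (4 + 2*s)²)
(p(3, -5)*T(7, -1))*22 = ((4*(2 - 5)²)*(12*(-1)))*22 = ((4*(-3)²)*(-12))*22 = ((4*9)*(-12))*22 = (36*(-12))*22 = -432*22 = -9504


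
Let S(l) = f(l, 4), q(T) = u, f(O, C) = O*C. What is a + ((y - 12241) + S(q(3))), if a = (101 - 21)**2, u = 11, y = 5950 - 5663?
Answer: -5510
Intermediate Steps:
f(O, C) = C*O
y = 287
q(T) = 11
a = 6400 (a = 80**2 = 6400)
S(l) = 4*l
a + ((y - 12241) + S(q(3))) = 6400 + ((287 - 12241) + 4*11) = 6400 + (-11954 + 44) = 6400 - 11910 = -5510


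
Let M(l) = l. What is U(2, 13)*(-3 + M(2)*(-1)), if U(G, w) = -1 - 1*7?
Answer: 40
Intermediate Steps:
U(G, w) = -8 (U(G, w) = -1 - 7 = -8)
U(2, 13)*(-3 + M(2)*(-1)) = -8*(-3 + 2*(-1)) = -8*(-3 - 2) = -8*(-5) = 40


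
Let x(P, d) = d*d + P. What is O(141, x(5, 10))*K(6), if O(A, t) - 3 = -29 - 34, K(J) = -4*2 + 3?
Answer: 300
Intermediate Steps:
K(J) = -5 (K(J) = -8 + 3 = -5)
x(P, d) = P + d² (x(P, d) = d² + P = P + d²)
O(A, t) = -60 (O(A, t) = 3 + (-29 - 34) = 3 - 63 = -60)
O(141, x(5, 10))*K(6) = -60*(-5) = 300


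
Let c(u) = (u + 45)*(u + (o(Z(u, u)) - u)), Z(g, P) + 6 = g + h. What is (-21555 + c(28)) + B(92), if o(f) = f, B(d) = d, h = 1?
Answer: -19784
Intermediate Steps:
Z(g, P) = -5 + g (Z(g, P) = -6 + (g + 1) = -6 + (1 + g) = -5 + g)
c(u) = (-5 + u)*(45 + u) (c(u) = (u + 45)*(u + ((-5 + u) - u)) = (45 + u)*(u - 5) = (45 + u)*(-5 + u) = (-5 + u)*(45 + u))
(-21555 + c(28)) + B(92) = (-21555 + (-5 + 28)*(45 + 28)) + 92 = (-21555 + 23*73) + 92 = (-21555 + 1679) + 92 = -19876 + 92 = -19784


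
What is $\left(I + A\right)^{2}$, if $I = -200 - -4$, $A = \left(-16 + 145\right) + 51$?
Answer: $256$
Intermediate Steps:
$A = 180$ ($A = 129 + 51 = 180$)
$I = -196$ ($I = -200 + 4 = -196$)
$\left(I + A\right)^{2} = \left(-196 + 180\right)^{2} = \left(-16\right)^{2} = 256$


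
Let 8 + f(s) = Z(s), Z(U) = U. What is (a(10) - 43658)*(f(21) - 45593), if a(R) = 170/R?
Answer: 1989156780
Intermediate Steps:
f(s) = -8 + s
(a(10) - 43658)*(f(21) - 45593) = (170/10 - 43658)*((-8 + 21) - 45593) = (170*(1/10) - 43658)*(13 - 45593) = (17 - 43658)*(-45580) = -43641*(-45580) = 1989156780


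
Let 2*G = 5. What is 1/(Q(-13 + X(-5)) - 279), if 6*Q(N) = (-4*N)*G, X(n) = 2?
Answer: -3/782 ≈ -0.0038363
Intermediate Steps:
G = 5/2 (G = (½)*5 = 5/2 ≈ 2.5000)
Q(N) = -5*N/3 (Q(N) = (-4*N*(5/2))/6 = (-10*N)/6 = -5*N/3)
1/(Q(-13 + X(-5)) - 279) = 1/(-5*(-13 + 2)/3 - 279) = 1/(-5/3*(-11) - 279) = 1/(55/3 - 279) = 1/(-782/3) = -3/782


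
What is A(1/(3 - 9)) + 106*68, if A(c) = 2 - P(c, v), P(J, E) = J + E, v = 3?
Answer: 43243/6 ≈ 7207.2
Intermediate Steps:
P(J, E) = E + J
A(c) = -1 - c (A(c) = 2 - (3 + c) = 2 + (-3 - c) = -1 - c)
A(1/(3 - 9)) + 106*68 = (-1 - 1/(3 - 9)) + 106*68 = (-1 - 1/(-6)) + 7208 = (-1 - 1*(-⅙)) + 7208 = (-1 + ⅙) + 7208 = -⅚ + 7208 = 43243/6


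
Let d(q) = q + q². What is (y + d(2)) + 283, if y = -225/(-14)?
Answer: 4271/14 ≈ 305.07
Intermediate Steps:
y = 225/14 (y = -225*(-1/14) = 225/14 ≈ 16.071)
(y + d(2)) + 283 = (225/14 + 2*(1 + 2)) + 283 = (225/14 + 2*3) + 283 = (225/14 + 6) + 283 = 309/14 + 283 = 4271/14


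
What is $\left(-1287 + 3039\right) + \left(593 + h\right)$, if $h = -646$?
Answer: $1699$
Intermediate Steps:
$\left(-1287 + 3039\right) + \left(593 + h\right) = \left(-1287 + 3039\right) + \left(593 - 646\right) = 1752 - 53 = 1699$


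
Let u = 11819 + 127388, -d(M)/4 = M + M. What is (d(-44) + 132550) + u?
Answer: 272109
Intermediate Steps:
d(M) = -8*M (d(M) = -4*(M + M) = -8*M)
u = 139207
(d(-44) + 132550) + u = (-8*(-44) + 132550) + 139207 = (352 + 132550) + 139207 = 132902 + 139207 = 272109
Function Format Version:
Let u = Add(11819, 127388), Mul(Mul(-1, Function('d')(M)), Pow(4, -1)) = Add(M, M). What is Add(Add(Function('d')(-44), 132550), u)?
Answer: 272109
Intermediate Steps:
Function('d')(M) = Mul(-8, M) (Function('d')(M) = Mul(-4, Add(M, M)) = Mul(-4, Mul(2, M)) = Mul(-8, M))
u = 139207
Add(Add(Function('d')(-44), 132550), u) = Add(Add(Mul(-8, -44), 132550), 139207) = Add(Add(352, 132550), 139207) = Add(132902, 139207) = 272109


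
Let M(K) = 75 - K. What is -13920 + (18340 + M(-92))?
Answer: 4587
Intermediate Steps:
-13920 + (18340 + M(-92)) = -13920 + (18340 + (75 - 1*(-92))) = -13920 + (18340 + (75 + 92)) = -13920 + (18340 + 167) = -13920 + 18507 = 4587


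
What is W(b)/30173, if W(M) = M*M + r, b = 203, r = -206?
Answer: 41003/30173 ≈ 1.3589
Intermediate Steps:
W(M) = -206 + M² (W(M) = M*M - 206 = M² - 206 = -206 + M²)
W(b)/30173 = (-206 + 203²)/30173 = (-206 + 41209)*(1/30173) = 41003*(1/30173) = 41003/30173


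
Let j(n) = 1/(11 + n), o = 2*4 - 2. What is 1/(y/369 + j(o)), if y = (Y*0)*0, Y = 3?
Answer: 17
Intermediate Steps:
y = 0 (y = (3*0)*0 = 0*0 = 0)
o = 6 (o = 8 - 2 = 6)
1/(y/369 + j(o)) = 1/(0/369 + 1/(11 + 6)) = 1/(0*(1/369) + 1/17) = 1/(0 + 1/17) = 1/(1/17) = 17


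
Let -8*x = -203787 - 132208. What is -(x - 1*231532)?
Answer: 1516261/8 ≈ 1.8953e+5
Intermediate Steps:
x = 335995/8 (x = -(-203787 - 132208)/8 = -⅛*(-335995) = 335995/8 ≈ 41999.)
-(x - 1*231532) = -(335995/8 - 1*231532) = -(335995/8 - 231532) = -1*(-1516261/8) = 1516261/8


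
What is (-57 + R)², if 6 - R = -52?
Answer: 1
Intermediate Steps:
R = 58 (R = 6 - 1*(-52) = 6 + 52 = 58)
(-57 + R)² = (-57 + 58)² = 1² = 1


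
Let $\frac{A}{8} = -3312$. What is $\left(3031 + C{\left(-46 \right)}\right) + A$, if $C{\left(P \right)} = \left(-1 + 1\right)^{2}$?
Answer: $-23465$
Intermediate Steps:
$A = -26496$ ($A = 8 \left(-3312\right) = -26496$)
$C{\left(P \right)} = 0$ ($C{\left(P \right)} = 0^{2} = 0$)
$\left(3031 + C{\left(-46 \right)}\right) + A = \left(3031 + 0\right) - 26496 = 3031 - 26496 = -23465$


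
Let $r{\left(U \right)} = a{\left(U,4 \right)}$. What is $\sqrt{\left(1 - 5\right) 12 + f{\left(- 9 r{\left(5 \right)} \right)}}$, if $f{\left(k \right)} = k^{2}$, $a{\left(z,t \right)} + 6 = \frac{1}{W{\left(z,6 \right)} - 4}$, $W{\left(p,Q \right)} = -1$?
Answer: $\frac{\sqrt{76641}}{5} \approx 55.368$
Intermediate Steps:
$a{\left(z,t \right)} = - \frac{31}{5}$ ($a{\left(z,t \right)} = -6 + \frac{1}{-1 - 4} = -6 + \frac{1}{-5} = -6 - \frac{1}{5} = - \frac{31}{5}$)
$r{\left(U \right)} = - \frac{31}{5}$
$\sqrt{\left(1 - 5\right) 12 + f{\left(- 9 r{\left(5 \right)} \right)}} = \sqrt{\left(1 - 5\right) 12 + \left(\left(-9\right) \left(- \frac{31}{5}\right)\right)^{2}} = \sqrt{\left(-4\right) 12 + \left(\frac{279}{5}\right)^{2}} = \sqrt{-48 + \frac{77841}{25}} = \sqrt{\frac{76641}{25}} = \frac{\sqrt{76641}}{5}$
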